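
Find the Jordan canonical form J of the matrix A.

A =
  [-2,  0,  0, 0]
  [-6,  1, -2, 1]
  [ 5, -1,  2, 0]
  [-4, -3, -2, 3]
J_1(-2) ⊕ J_3(2)

The characteristic polynomial is
  det(x·I − A) = x^4 - 4*x^3 + 16*x - 16 = (x - 2)^3*(x + 2)

Eigenvalues and multiplicities (the geometric multiplicity of λ is n − rank(A − λI), which equals the number of Jordan blocks for λ):
  λ = -2: algebraic multiplicity = 1, geometric multiplicity = 1
  λ = 2: algebraic multiplicity = 3, geometric multiplicity = 1

Determining the block sizes for each eigenvalue:
  λ = -2: one block (gm = 1), so the single block has size am = 1 → block sizes [1]
  λ = 2: one block (gm = 1), so the single block has size am = 3 → block sizes [3]

Assembling the blocks gives a Jordan form
J =
  [-2, 0, 0, 0]
  [ 0, 2, 1, 0]
  [ 0, 0, 2, 1]
  [ 0, 0, 0, 2]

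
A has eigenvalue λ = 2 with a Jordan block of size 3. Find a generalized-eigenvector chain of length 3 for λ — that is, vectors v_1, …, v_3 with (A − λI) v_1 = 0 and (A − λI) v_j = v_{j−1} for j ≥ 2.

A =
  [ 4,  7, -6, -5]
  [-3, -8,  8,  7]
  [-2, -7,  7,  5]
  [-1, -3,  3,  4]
A Jordan chain for λ = 2 of length 3:
v_1 = (-1, 1, 0, 1)ᵀ
v_2 = (-1, 1, 1, 0)ᵀ
v_3 = (3, -1, 0, 0)ᵀ

Let N = A − (2)·I. We want v_3 with N^3 v_3 = 0 but N^2 v_3 ≠ 0; then v_{j-1} := N · v_j for j = 3, …, 2.

Pick v_3 = (3, -1, 0, 0)ᵀ.
Then v_2 = N · v_3 = (-1, 1, 1, 0)ᵀ.
Then v_1 = N · v_2 = (-1, 1, 0, 1)ᵀ.

Sanity check: (A − (2)·I) v_1 = (0, 0, 0, 0)ᵀ = 0. ✓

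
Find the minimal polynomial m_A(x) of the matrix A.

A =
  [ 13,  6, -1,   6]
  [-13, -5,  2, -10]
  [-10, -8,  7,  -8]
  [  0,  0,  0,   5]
x^3 - 15*x^2 + 75*x - 125

The characteristic polynomial is χ_A(x) = (x - 5)^4, so the eigenvalues are known. The minimal polynomial is
  m_A(x) = Π_λ (x − λ)^{k_λ}
where k_λ is the size of the *largest* Jordan block for λ (equivalently, the smallest k with (A − λI)^k v = 0 for every generalised eigenvector v of λ).

  λ = 5: largest Jordan block has size 3, contributing (x − 5)^3

So m_A(x) = (x - 5)^3 = x^3 - 15*x^2 + 75*x - 125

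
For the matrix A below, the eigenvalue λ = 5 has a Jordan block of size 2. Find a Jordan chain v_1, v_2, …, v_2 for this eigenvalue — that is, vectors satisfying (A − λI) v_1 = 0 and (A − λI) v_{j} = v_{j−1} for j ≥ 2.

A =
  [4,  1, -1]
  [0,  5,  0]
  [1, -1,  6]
A Jordan chain for λ = 5 of length 2:
v_1 = (-1, 0, 1)ᵀ
v_2 = (1, 0, 0)ᵀ

Let N = A − (5)·I. We want v_2 with N^2 v_2 = 0 but N^1 v_2 ≠ 0; then v_{j-1} := N · v_j for j = 2, …, 2.

Pick v_2 = (1, 0, 0)ᵀ.
Then v_1 = N · v_2 = (-1, 0, 1)ᵀ.

Sanity check: (A − (5)·I) v_1 = (0, 0, 0)ᵀ = 0. ✓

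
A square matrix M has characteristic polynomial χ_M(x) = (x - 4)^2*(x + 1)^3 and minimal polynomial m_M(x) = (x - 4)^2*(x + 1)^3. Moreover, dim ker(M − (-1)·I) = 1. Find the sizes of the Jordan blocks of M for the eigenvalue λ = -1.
Block sizes for λ = -1: [3]

Step 1 — from the characteristic polynomial, algebraic multiplicity of λ = -1 is 3. From dim ker(M − (-1)·I) = 1, there are exactly 1 Jordan blocks for λ = -1.
Step 2 — from the minimal polynomial, the factor (x + 1)^3 tells us the largest block for λ = -1 has size 3.
Step 3 — with total size 3, 1 blocks, and largest block 3, the block sizes (in nonincreasing order) are [3].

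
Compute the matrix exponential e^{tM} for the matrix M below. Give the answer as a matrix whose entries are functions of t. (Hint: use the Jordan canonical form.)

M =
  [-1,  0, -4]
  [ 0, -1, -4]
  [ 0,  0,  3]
e^{tM} =
  [exp(-t), 0, -exp(3*t) + exp(-t)]
  [0, exp(-t), -exp(3*t) + exp(-t)]
  [0, 0, exp(3*t)]

Strategy: write M = P · J · P⁻¹ where J is a Jordan canonical form, so e^{tM} = P · e^{tJ} · P⁻¹, and e^{tJ} can be computed block-by-block.

M has Jordan form
J =
  [-1,  0, 0]
  [ 0, -1, 0]
  [ 0,  0, 3]
(up to reordering of blocks).

Per-block formulas:
  For a 1×1 block at λ = 3: exp(t · [3]) = [e^(3t)].
  For a 1×1 block at λ = -1: exp(t · [-1]) = [e^(-1t)].

After assembling e^{tJ} and conjugating by P, we get:

e^{tM} =
  [exp(-t), 0, -exp(3*t) + exp(-t)]
  [0, exp(-t), -exp(3*t) + exp(-t)]
  [0, 0, exp(3*t)]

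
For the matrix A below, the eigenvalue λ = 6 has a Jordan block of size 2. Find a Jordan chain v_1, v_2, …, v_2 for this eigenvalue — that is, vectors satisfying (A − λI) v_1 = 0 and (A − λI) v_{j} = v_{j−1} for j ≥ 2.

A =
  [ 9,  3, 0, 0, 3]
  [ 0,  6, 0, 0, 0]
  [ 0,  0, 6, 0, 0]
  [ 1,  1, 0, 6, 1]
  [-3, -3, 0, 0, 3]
A Jordan chain for λ = 6 of length 2:
v_1 = (3, 0, 0, 1, -3)ᵀ
v_2 = (1, 0, 0, 0, 0)ᵀ

Let N = A − (6)·I. We want v_2 with N^2 v_2 = 0 but N^1 v_2 ≠ 0; then v_{j-1} := N · v_j for j = 2, …, 2.

Pick v_2 = (1, 0, 0, 0, 0)ᵀ.
Then v_1 = N · v_2 = (3, 0, 0, 1, -3)ᵀ.

Sanity check: (A − (6)·I) v_1 = (0, 0, 0, 0, 0)ᵀ = 0. ✓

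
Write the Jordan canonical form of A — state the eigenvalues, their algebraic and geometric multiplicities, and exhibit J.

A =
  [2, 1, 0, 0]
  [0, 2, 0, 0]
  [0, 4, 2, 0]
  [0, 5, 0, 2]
J_2(2) ⊕ J_1(2) ⊕ J_1(2)

The characteristic polynomial is
  det(x·I − A) = x^4 - 8*x^3 + 24*x^2 - 32*x + 16 = (x - 2)^4

Eigenvalues and multiplicities (the geometric multiplicity of λ is n − rank(A − λI), which equals the number of Jordan blocks for λ):
  λ = 2: algebraic multiplicity = 4, geometric multiplicity = 3

Determining the block sizes for each eigenvalue:
  λ = 2: 3 blocks summing to 4 forces exactly one block of size 2 and the rest size 1 → block sizes [2, 1, 1]

Assembling the blocks gives a Jordan form
J =
  [2, 1, 0, 0]
  [0, 2, 0, 0]
  [0, 0, 2, 0]
  [0, 0, 0, 2]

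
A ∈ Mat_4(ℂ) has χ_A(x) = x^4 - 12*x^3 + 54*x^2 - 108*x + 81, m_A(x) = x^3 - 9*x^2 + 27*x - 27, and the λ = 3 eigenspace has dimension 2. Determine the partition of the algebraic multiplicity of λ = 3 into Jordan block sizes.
Block sizes for λ = 3: [3, 1]

Step 1 — from the characteristic polynomial, algebraic multiplicity of λ = 3 is 4. From dim ker(A − (3)·I) = 2, there are exactly 2 Jordan blocks for λ = 3.
Step 2 — from the minimal polynomial, the factor (x − 3)^3 tells us the largest block for λ = 3 has size 3.
Step 3 — with total size 4, 2 blocks, and largest block 3, the block sizes (in nonincreasing order) are [3, 1].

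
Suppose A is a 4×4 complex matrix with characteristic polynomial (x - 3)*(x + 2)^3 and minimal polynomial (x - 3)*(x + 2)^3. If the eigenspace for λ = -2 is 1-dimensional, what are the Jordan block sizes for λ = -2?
Block sizes for λ = -2: [3]

Step 1 — from the characteristic polynomial, algebraic multiplicity of λ = -2 is 3. From dim ker(A − (-2)·I) = 1, there are exactly 1 Jordan blocks for λ = -2.
Step 2 — from the minimal polynomial, the factor (x + 2)^3 tells us the largest block for λ = -2 has size 3.
Step 3 — with total size 3, 1 blocks, and largest block 3, the block sizes (in nonincreasing order) are [3].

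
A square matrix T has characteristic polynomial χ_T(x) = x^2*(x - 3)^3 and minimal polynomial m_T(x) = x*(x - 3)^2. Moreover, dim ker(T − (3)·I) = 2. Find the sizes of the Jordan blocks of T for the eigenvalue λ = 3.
Block sizes for λ = 3: [2, 1]

Step 1 — from the characteristic polynomial, algebraic multiplicity of λ = 3 is 3. From dim ker(T − (3)·I) = 2, there are exactly 2 Jordan blocks for λ = 3.
Step 2 — from the minimal polynomial, the factor (x − 3)^2 tells us the largest block for λ = 3 has size 2.
Step 3 — with total size 3, 2 blocks, and largest block 2, the block sizes (in nonincreasing order) are [2, 1].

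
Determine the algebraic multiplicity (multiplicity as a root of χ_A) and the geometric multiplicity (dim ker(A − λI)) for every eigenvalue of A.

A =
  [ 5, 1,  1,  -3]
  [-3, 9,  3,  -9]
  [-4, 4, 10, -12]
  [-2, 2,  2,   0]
λ = 6: alg = 4, geom = 3

Step 1 — factor the characteristic polynomial to read off the algebraic multiplicities:
  χ_A(x) = (x - 6)^4

Step 2 — compute geometric multiplicities via the rank-nullity identity g(λ) = n − rank(A − λI):
  rank(A − (6)·I) = 1, so dim ker(A − (6)·I) = n − 1 = 3

Summary:
  λ = 6: algebraic multiplicity = 4, geometric multiplicity = 3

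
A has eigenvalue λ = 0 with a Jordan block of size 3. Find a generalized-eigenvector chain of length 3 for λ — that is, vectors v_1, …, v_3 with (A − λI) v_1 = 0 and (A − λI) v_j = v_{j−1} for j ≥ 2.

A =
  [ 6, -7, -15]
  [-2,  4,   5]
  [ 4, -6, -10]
A Jordan chain for λ = 0 of length 3:
v_1 = (-10, 0, -4)ᵀ
v_2 = (6, -2, 4)ᵀ
v_3 = (1, 0, 0)ᵀ

Let N = A − (0)·I. We want v_3 with N^3 v_3 = 0 but N^2 v_3 ≠ 0; then v_{j-1} := N · v_j for j = 3, …, 2.

Pick v_3 = (1, 0, 0)ᵀ.
Then v_2 = N · v_3 = (6, -2, 4)ᵀ.
Then v_1 = N · v_2 = (-10, 0, -4)ᵀ.

Sanity check: (A − (0)·I) v_1 = (0, 0, 0)ᵀ = 0. ✓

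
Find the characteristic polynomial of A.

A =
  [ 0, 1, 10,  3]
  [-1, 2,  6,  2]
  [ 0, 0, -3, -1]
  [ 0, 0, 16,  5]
x^4 - 4*x^3 + 6*x^2 - 4*x + 1

Expanding det(x·I − A) (e.g. by cofactor expansion or by noting that A is similar to its Jordan form J, which has the same characteristic polynomial as A) gives
  χ_A(x) = x^4 - 4*x^3 + 6*x^2 - 4*x + 1
which factors as (x - 1)^4. The eigenvalues (with algebraic multiplicities) are λ = 1 with multiplicity 4.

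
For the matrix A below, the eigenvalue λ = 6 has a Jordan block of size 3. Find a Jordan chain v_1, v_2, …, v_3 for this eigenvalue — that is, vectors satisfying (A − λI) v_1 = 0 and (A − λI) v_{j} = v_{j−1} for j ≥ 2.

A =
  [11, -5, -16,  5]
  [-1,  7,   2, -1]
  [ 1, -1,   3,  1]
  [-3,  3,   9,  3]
A Jordan chain for λ = 6 of length 3:
v_1 = (-1, -1, 0, 0)ᵀ
v_2 = (5, -1, 1, -3)ᵀ
v_3 = (1, 0, 0, 0)ᵀ

Let N = A − (6)·I. We want v_3 with N^3 v_3 = 0 but N^2 v_3 ≠ 0; then v_{j-1} := N · v_j for j = 3, …, 2.

Pick v_3 = (1, 0, 0, 0)ᵀ.
Then v_2 = N · v_3 = (5, -1, 1, -3)ᵀ.
Then v_1 = N · v_2 = (-1, -1, 0, 0)ᵀ.

Sanity check: (A − (6)·I) v_1 = (0, 0, 0, 0)ᵀ = 0. ✓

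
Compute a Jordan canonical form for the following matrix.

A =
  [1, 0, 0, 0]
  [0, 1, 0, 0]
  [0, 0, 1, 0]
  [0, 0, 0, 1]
J_1(1) ⊕ J_1(1) ⊕ J_1(1) ⊕ J_1(1)

The characteristic polynomial is
  det(x·I − A) = x^4 - 4*x^3 + 6*x^2 - 4*x + 1 = (x - 1)^4

Eigenvalues and multiplicities (the geometric multiplicity of λ is n − rank(A − λI), which equals the number of Jordan blocks for λ):
  λ = 1: algebraic multiplicity = 4, geometric multiplicity = 4

Determining the block sizes for each eigenvalue:
  λ = 1: gm = am = 4, so every block has size 1 → block sizes [1, 1, 1, 1]

Assembling the blocks gives a Jordan form
J =
  [1, 0, 0, 0]
  [0, 1, 0, 0]
  [0, 0, 1, 0]
  [0, 0, 0, 1]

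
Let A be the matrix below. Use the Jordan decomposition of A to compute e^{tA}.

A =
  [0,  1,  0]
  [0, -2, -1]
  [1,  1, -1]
e^{tA} =
  [t^2*exp(-t)/2 + t*exp(-t) + exp(-t), t*exp(-t), -t^2*exp(-t)/2]
  [-t^2*exp(-t)/2, -t*exp(-t) + exp(-t), t^2*exp(-t)/2 - t*exp(-t)]
  [t^2*exp(-t)/2 + t*exp(-t), t*exp(-t), -t^2*exp(-t)/2 + exp(-t)]

Strategy: write A = P · J · P⁻¹ where J is a Jordan canonical form, so e^{tA} = P · e^{tJ} · P⁻¹, and e^{tJ} can be computed block-by-block.

A has Jordan form
J =
  [-1,  1,  0]
  [ 0, -1,  1]
  [ 0,  0, -1]
(up to reordering of blocks).

Per-block formulas:
  For a 3×3 Jordan block J_3(-1): exp(t · J_3(-1)) = e^(-1t)·(I + t·N + (t^2/2)·N^2), where N is the 3×3 nilpotent shift.

After assembling e^{tJ} and conjugating by P, we get:

e^{tA} =
  [t^2*exp(-t)/2 + t*exp(-t) + exp(-t), t*exp(-t), -t^2*exp(-t)/2]
  [-t^2*exp(-t)/2, -t*exp(-t) + exp(-t), t^2*exp(-t)/2 - t*exp(-t)]
  [t^2*exp(-t)/2 + t*exp(-t), t*exp(-t), -t^2*exp(-t)/2 + exp(-t)]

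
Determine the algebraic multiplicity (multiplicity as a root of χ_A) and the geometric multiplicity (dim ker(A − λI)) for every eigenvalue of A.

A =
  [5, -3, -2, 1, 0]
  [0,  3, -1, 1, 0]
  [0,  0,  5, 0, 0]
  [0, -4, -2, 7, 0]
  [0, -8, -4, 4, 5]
λ = 5: alg = 5, geom = 3

Step 1 — factor the characteristic polynomial to read off the algebraic multiplicities:
  χ_A(x) = (x - 5)^5

Step 2 — compute geometric multiplicities via the rank-nullity identity g(λ) = n − rank(A − λI):
  rank(A − (5)·I) = 2, so dim ker(A − (5)·I) = n − 2 = 3

Summary:
  λ = 5: algebraic multiplicity = 5, geometric multiplicity = 3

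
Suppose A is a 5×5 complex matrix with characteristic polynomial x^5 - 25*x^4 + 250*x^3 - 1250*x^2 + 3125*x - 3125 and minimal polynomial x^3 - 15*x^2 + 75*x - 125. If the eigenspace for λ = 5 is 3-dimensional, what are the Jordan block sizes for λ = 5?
Block sizes for λ = 5: [3, 1, 1]

Step 1 — from the characteristic polynomial, algebraic multiplicity of λ = 5 is 5. From dim ker(A − (5)·I) = 3, there are exactly 3 Jordan blocks for λ = 5.
Step 2 — from the minimal polynomial, the factor (x − 5)^3 tells us the largest block for λ = 5 has size 3.
Step 3 — with total size 5, 3 blocks, and largest block 3, the block sizes (in nonincreasing order) are [3, 1, 1].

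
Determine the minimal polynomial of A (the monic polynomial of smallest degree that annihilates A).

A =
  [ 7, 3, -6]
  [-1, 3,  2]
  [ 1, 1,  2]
x^2 - 8*x + 16

The characteristic polynomial is χ_A(x) = (x - 4)^3, so the eigenvalues are known. The minimal polynomial is
  m_A(x) = Π_λ (x − λ)^{k_λ}
where k_λ is the size of the *largest* Jordan block for λ (equivalently, the smallest k with (A − λI)^k v = 0 for every generalised eigenvector v of λ).

  λ = 4: largest Jordan block has size 2, contributing (x − 4)^2

So m_A(x) = (x - 4)^2 = x^2 - 8*x + 16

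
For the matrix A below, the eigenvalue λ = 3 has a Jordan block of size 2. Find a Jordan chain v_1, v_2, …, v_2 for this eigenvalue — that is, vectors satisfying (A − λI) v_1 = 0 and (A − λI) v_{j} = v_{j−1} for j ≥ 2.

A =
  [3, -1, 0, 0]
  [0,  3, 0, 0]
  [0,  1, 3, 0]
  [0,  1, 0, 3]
A Jordan chain for λ = 3 of length 2:
v_1 = (-1, 0, 1, 1)ᵀ
v_2 = (0, 1, 0, 0)ᵀ

Let N = A − (3)·I. We want v_2 with N^2 v_2 = 0 but N^1 v_2 ≠ 0; then v_{j-1} := N · v_j for j = 2, …, 2.

Pick v_2 = (0, 1, 0, 0)ᵀ.
Then v_1 = N · v_2 = (-1, 0, 1, 1)ᵀ.

Sanity check: (A − (3)·I) v_1 = (0, 0, 0, 0)ᵀ = 0. ✓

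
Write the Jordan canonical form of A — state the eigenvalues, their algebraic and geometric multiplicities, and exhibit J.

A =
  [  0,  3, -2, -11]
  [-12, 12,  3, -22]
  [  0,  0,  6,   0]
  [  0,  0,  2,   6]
J_3(6) ⊕ J_1(6)

The characteristic polynomial is
  det(x·I − A) = x^4 - 24*x^3 + 216*x^2 - 864*x + 1296 = (x - 6)^4

Eigenvalues and multiplicities (the geometric multiplicity of λ is n − rank(A − λI), which equals the number of Jordan blocks for λ):
  λ = 6: algebraic multiplicity = 4, geometric multiplicity = 2

Determining the block sizes for each eigenvalue:
  λ = 6: with am = 4 and gm = 2, the partition is not yet determined (e.g. several partitions of 4 into 2 parts exist). Let N = A − (6)·I. Computing rank(N^1) = 2, rank(N^2) = 1, rank(N^3) = 0; the number of blocks of size ≥ j is rank(N^{j−1}) − rank(N^j), giving [2, 1, 1]. So we have 1 block(s) of size 3, 1 block(s) of size 1 → block sizes [3, 1]

Assembling the blocks gives a Jordan form
J =
  [6, 1, 0, 0]
  [0, 6, 1, 0]
  [0, 0, 6, 0]
  [0, 0, 0, 6]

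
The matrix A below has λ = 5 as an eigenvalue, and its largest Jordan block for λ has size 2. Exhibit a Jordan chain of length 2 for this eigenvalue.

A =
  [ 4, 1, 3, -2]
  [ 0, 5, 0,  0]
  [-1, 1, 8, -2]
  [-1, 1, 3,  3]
A Jordan chain for λ = 5 of length 2:
v_1 = (-1, 0, -1, -1)ᵀ
v_2 = (1, 0, 0, 0)ᵀ

Let N = A − (5)·I. We want v_2 with N^2 v_2 = 0 but N^1 v_2 ≠ 0; then v_{j-1} := N · v_j for j = 2, …, 2.

Pick v_2 = (1, 0, 0, 0)ᵀ.
Then v_1 = N · v_2 = (-1, 0, -1, -1)ᵀ.

Sanity check: (A − (5)·I) v_1 = (0, 0, 0, 0)ᵀ = 0. ✓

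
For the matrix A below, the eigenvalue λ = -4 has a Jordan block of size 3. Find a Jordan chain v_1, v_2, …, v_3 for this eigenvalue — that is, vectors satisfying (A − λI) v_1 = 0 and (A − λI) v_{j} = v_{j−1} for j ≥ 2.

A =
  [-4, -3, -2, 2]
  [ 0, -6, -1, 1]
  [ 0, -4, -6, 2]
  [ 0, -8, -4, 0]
A Jordan chain for λ = -4 of length 3:
v_1 = (-2, 0, 0, 0)ᵀ
v_2 = (-3, -2, -4, -8)ᵀ
v_3 = (0, 1, 0, 0)ᵀ

Let N = A − (-4)·I. We want v_3 with N^3 v_3 = 0 but N^2 v_3 ≠ 0; then v_{j-1} := N · v_j for j = 3, …, 2.

Pick v_3 = (0, 1, 0, 0)ᵀ.
Then v_2 = N · v_3 = (-3, -2, -4, -8)ᵀ.
Then v_1 = N · v_2 = (-2, 0, 0, 0)ᵀ.

Sanity check: (A − (-4)·I) v_1 = (0, 0, 0, 0)ᵀ = 0. ✓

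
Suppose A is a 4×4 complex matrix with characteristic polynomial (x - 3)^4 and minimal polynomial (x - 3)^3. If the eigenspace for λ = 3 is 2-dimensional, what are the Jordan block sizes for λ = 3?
Block sizes for λ = 3: [3, 1]

Step 1 — from the characteristic polynomial, algebraic multiplicity of λ = 3 is 4. From dim ker(A − (3)·I) = 2, there are exactly 2 Jordan blocks for λ = 3.
Step 2 — from the minimal polynomial, the factor (x − 3)^3 tells us the largest block for λ = 3 has size 3.
Step 3 — with total size 4, 2 blocks, and largest block 3, the block sizes (in nonincreasing order) are [3, 1].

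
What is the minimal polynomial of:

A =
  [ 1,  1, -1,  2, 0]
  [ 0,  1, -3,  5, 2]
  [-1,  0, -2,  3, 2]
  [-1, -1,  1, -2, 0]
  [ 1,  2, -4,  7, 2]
x^2

The characteristic polynomial is χ_A(x) = x^5, so the eigenvalues are known. The minimal polynomial is
  m_A(x) = Π_λ (x − λ)^{k_λ}
where k_λ is the size of the *largest* Jordan block for λ (equivalently, the smallest k with (A − λI)^k v = 0 for every generalised eigenvector v of λ).

  λ = 0: largest Jordan block has size 2, contributing (x − 0)^2

So m_A(x) = x^2 = x^2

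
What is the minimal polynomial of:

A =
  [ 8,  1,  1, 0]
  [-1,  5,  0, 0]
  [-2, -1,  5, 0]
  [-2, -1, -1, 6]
x^3 - 18*x^2 + 108*x - 216

The characteristic polynomial is χ_A(x) = (x - 6)^4, so the eigenvalues are known. The minimal polynomial is
  m_A(x) = Π_λ (x − λ)^{k_λ}
where k_λ is the size of the *largest* Jordan block for λ (equivalently, the smallest k with (A − λI)^k v = 0 for every generalised eigenvector v of λ).

  λ = 6: largest Jordan block has size 3, contributing (x − 6)^3

So m_A(x) = (x - 6)^3 = x^3 - 18*x^2 + 108*x - 216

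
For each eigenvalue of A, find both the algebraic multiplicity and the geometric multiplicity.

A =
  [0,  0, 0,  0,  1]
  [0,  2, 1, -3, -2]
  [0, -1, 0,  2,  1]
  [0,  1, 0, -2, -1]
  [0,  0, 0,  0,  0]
λ = 0: alg = 5, geom = 2

Step 1 — factor the characteristic polynomial to read off the algebraic multiplicities:
  χ_A(x) = x^5

Step 2 — compute geometric multiplicities via the rank-nullity identity g(λ) = n − rank(A − λI):
  rank(A − (0)·I) = 3, so dim ker(A − (0)·I) = n − 3 = 2

Summary:
  λ = 0: algebraic multiplicity = 5, geometric multiplicity = 2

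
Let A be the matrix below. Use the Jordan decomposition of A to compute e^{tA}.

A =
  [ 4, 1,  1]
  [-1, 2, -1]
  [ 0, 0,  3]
e^{tA} =
  [t*exp(3*t) + exp(3*t), t*exp(3*t), t*exp(3*t)]
  [-t*exp(3*t), -t*exp(3*t) + exp(3*t), -t*exp(3*t)]
  [0, 0, exp(3*t)]

Strategy: write A = P · J · P⁻¹ where J is a Jordan canonical form, so e^{tA} = P · e^{tJ} · P⁻¹, and e^{tJ} can be computed block-by-block.

A has Jordan form
J =
  [3, 1, 0]
  [0, 3, 0]
  [0, 0, 3]
(up to reordering of blocks).

Per-block formulas:
  For a 2×2 Jordan block J_2(3): exp(t · J_2(3)) = e^(3t)·(I + t·N), where N is the 2×2 nilpotent shift.
  For a 1×1 block at λ = 3: exp(t · [3]) = [e^(3t)].

After assembling e^{tJ} and conjugating by P, we get:

e^{tA} =
  [t*exp(3*t) + exp(3*t), t*exp(3*t), t*exp(3*t)]
  [-t*exp(3*t), -t*exp(3*t) + exp(3*t), -t*exp(3*t)]
  [0, 0, exp(3*t)]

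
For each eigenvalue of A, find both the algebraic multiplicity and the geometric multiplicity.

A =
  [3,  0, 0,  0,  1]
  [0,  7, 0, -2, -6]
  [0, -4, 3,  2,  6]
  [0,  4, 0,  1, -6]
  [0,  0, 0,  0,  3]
λ = 3: alg = 4, geom = 3; λ = 5: alg = 1, geom = 1

Step 1 — factor the characteristic polynomial to read off the algebraic multiplicities:
  χ_A(x) = (x - 5)*(x - 3)^4

Step 2 — compute geometric multiplicities via the rank-nullity identity g(λ) = n − rank(A − λI):
  rank(A − (3)·I) = 2, so dim ker(A − (3)·I) = n − 2 = 3
  rank(A − (5)·I) = 4, so dim ker(A − (5)·I) = n − 4 = 1

Summary:
  λ = 3: algebraic multiplicity = 4, geometric multiplicity = 3
  λ = 5: algebraic multiplicity = 1, geometric multiplicity = 1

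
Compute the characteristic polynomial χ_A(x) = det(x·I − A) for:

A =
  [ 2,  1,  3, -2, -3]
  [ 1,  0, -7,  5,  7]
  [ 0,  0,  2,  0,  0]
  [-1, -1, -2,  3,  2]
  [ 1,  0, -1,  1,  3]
x^5 - 10*x^4 + 40*x^3 - 80*x^2 + 80*x - 32

Expanding det(x·I − A) (e.g. by cofactor expansion or by noting that A is similar to its Jordan form J, which has the same characteristic polynomial as A) gives
  χ_A(x) = x^5 - 10*x^4 + 40*x^3 - 80*x^2 + 80*x - 32
which factors as (x - 2)^5. The eigenvalues (with algebraic multiplicities) are λ = 2 with multiplicity 5.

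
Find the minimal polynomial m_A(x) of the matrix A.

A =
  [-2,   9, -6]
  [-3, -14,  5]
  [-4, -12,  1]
x^3 + 15*x^2 + 75*x + 125

The characteristic polynomial is χ_A(x) = (x + 5)^3, so the eigenvalues are known. The minimal polynomial is
  m_A(x) = Π_λ (x − λ)^{k_λ}
where k_λ is the size of the *largest* Jordan block for λ (equivalently, the smallest k with (A − λI)^k v = 0 for every generalised eigenvector v of λ).

  λ = -5: largest Jordan block has size 3, contributing (x + 5)^3

So m_A(x) = (x + 5)^3 = x^3 + 15*x^2 + 75*x + 125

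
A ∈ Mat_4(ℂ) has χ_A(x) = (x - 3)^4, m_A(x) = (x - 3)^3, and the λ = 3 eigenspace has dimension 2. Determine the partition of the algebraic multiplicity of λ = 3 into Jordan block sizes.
Block sizes for λ = 3: [3, 1]

Step 1 — from the characteristic polynomial, algebraic multiplicity of λ = 3 is 4. From dim ker(A − (3)·I) = 2, there are exactly 2 Jordan blocks for λ = 3.
Step 2 — from the minimal polynomial, the factor (x − 3)^3 tells us the largest block for λ = 3 has size 3.
Step 3 — with total size 4, 2 blocks, and largest block 3, the block sizes (in nonincreasing order) are [3, 1].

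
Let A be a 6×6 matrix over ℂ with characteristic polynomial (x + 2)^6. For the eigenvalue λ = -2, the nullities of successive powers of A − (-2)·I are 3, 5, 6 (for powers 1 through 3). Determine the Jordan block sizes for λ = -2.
Block sizes for λ = -2: [3, 2, 1]

From the dimensions of kernels of powers, the number of Jordan blocks of size at least j is d_j − d_{j−1} where d_j = dim ker(N^j) (with d_0 = 0). Computing the differences gives [3, 2, 1].
The number of blocks of size exactly k is (#blocks of size ≥ k) − (#blocks of size ≥ k + 1), so the partition is: 1 block(s) of size 1, 1 block(s) of size 2, 1 block(s) of size 3.
In nonincreasing order the block sizes are [3, 2, 1].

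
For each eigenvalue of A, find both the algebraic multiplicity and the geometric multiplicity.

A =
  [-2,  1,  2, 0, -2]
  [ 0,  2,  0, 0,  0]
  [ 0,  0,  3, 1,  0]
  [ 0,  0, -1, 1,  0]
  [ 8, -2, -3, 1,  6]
λ = 2: alg = 5, geom = 3

Step 1 — factor the characteristic polynomial to read off the algebraic multiplicities:
  χ_A(x) = (x - 2)^5

Step 2 — compute geometric multiplicities via the rank-nullity identity g(λ) = n − rank(A − λI):
  rank(A − (2)·I) = 2, so dim ker(A − (2)·I) = n − 2 = 3

Summary:
  λ = 2: algebraic multiplicity = 5, geometric multiplicity = 3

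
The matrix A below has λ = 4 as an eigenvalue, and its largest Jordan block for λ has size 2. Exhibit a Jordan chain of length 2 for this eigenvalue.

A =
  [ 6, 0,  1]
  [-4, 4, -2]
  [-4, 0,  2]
A Jordan chain for λ = 4 of length 2:
v_1 = (2, -4, -4)ᵀ
v_2 = (1, 0, 0)ᵀ

Let N = A − (4)·I. We want v_2 with N^2 v_2 = 0 but N^1 v_2 ≠ 0; then v_{j-1} := N · v_j for j = 2, …, 2.

Pick v_2 = (1, 0, 0)ᵀ.
Then v_1 = N · v_2 = (2, -4, -4)ᵀ.

Sanity check: (A − (4)·I) v_1 = (0, 0, 0)ᵀ = 0. ✓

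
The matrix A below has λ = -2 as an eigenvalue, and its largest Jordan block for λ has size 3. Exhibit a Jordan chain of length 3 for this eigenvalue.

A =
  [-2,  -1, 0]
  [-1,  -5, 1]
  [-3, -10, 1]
A Jordan chain for λ = -2 of length 3:
v_1 = (1, 0, 1)ᵀ
v_2 = (0, -1, -3)ᵀ
v_3 = (1, 0, 0)ᵀ

Let N = A − (-2)·I. We want v_3 with N^3 v_3 = 0 but N^2 v_3 ≠ 0; then v_{j-1} := N · v_j for j = 3, …, 2.

Pick v_3 = (1, 0, 0)ᵀ.
Then v_2 = N · v_3 = (0, -1, -3)ᵀ.
Then v_1 = N · v_2 = (1, 0, 1)ᵀ.

Sanity check: (A − (-2)·I) v_1 = (0, 0, 0)ᵀ = 0. ✓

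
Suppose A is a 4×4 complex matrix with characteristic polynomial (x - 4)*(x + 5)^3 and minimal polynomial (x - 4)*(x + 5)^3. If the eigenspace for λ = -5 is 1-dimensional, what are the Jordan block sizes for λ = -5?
Block sizes for λ = -5: [3]

Step 1 — from the characteristic polynomial, algebraic multiplicity of λ = -5 is 3. From dim ker(A − (-5)·I) = 1, there are exactly 1 Jordan blocks for λ = -5.
Step 2 — from the minimal polynomial, the factor (x + 5)^3 tells us the largest block for λ = -5 has size 3.
Step 3 — with total size 3, 1 blocks, and largest block 3, the block sizes (in nonincreasing order) are [3].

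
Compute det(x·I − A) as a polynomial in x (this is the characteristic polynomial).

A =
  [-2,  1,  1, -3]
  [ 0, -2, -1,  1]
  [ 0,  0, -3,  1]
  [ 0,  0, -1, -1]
x^4 + 8*x^3 + 24*x^2 + 32*x + 16

Expanding det(x·I − A) (e.g. by cofactor expansion or by noting that A is similar to its Jordan form J, which has the same characteristic polynomial as A) gives
  χ_A(x) = x^4 + 8*x^3 + 24*x^2 + 32*x + 16
which factors as (x + 2)^4. The eigenvalues (with algebraic multiplicities) are λ = -2 with multiplicity 4.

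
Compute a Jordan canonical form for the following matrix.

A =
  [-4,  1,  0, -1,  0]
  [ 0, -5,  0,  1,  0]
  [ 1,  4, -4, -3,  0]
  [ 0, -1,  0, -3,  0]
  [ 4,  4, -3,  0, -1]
J_2(-4) ⊕ J_2(-4) ⊕ J_1(-1)

The characteristic polynomial is
  det(x·I − A) = x^5 + 17*x^4 + 112*x^3 + 352*x^2 + 512*x + 256 = (x + 1)*(x + 4)^4

Eigenvalues and multiplicities (the geometric multiplicity of λ is n − rank(A − λI), which equals the number of Jordan blocks for λ):
  λ = -4: algebraic multiplicity = 4, geometric multiplicity = 2
  λ = -1: algebraic multiplicity = 1, geometric multiplicity = 1

Determining the block sizes for each eigenvalue:
  λ = -4: with am = 4 and gm = 2, the partition is not yet determined (e.g. several partitions of 4 into 2 parts exist). Let N = A − (-4)·I. Computing rank(N^1) = 3, rank(N^2) = 1; the number of blocks of size ≥ j is rank(N^{j−1}) − rank(N^j), giving [2, 2]. So we have 2 block(s) of size 2 → block sizes [2, 2]
  λ = -1: one block (gm = 1), so the single block has size am = 1 → block sizes [1]

Assembling the blocks gives a Jordan form
J =
  [-4,  1,  0,  0,  0]
  [ 0, -4,  0,  0,  0]
  [ 0,  0, -4,  1,  0]
  [ 0,  0,  0, -4,  0]
  [ 0,  0,  0,  0, -1]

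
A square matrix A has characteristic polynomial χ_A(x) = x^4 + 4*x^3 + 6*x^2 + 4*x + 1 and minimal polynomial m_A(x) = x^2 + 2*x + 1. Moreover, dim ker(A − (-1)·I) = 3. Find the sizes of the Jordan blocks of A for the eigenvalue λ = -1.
Block sizes for λ = -1: [2, 1, 1]

Step 1 — from the characteristic polynomial, algebraic multiplicity of λ = -1 is 4. From dim ker(A − (-1)·I) = 3, there are exactly 3 Jordan blocks for λ = -1.
Step 2 — from the minimal polynomial, the factor (x + 1)^2 tells us the largest block for λ = -1 has size 2.
Step 3 — with total size 4, 3 blocks, and largest block 2, the block sizes (in nonincreasing order) are [2, 1, 1].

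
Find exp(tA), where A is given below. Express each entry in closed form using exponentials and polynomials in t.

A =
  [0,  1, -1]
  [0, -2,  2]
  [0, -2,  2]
e^{tA} =
  [1, t, -t]
  [0, 1 - 2*t, 2*t]
  [0, -2*t, 2*t + 1]

Strategy: write A = P · J · P⁻¹ where J is a Jordan canonical form, so e^{tA} = P · e^{tJ} · P⁻¹, and e^{tJ} can be computed block-by-block.

A has Jordan form
J =
  [0, 1, 0]
  [0, 0, 0]
  [0, 0, 0]
(up to reordering of blocks).

Per-block formulas:
  For a 1×1 block at λ = 0: exp(t · [0]) = [e^(0t)].
  For a 2×2 Jordan block J_2(0): exp(t · J_2(0)) = e^(0t)·(I + t·N), where N is the 2×2 nilpotent shift.

After assembling e^{tJ} and conjugating by P, we get:

e^{tA} =
  [1, t, -t]
  [0, 1 - 2*t, 2*t]
  [0, -2*t, 2*t + 1]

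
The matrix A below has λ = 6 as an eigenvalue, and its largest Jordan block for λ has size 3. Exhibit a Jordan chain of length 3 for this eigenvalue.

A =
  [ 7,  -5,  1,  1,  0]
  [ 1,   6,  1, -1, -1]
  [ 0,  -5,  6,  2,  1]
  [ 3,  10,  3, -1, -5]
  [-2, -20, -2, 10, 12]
A Jordan chain for λ = 6 of length 3:
v_1 = (-1, 0, -1, 2, -4)ᵀ
v_2 = (1, 1, 0, 3, -2)ᵀ
v_3 = (1, 0, 0, 0, 0)ᵀ

Let N = A − (6)·I. We want v_3 with N^3 v_3 = 0 but N^2 v_3 ≠ 0; then v_{j-1} := N · v_j for j = 3, …, 2.

Pick v_3 = (1, 0, 0, 0, 0)ᵀ.
Then v_2 = N · v_3 = (1, 1, 0, 3, -2)ᵀ.
Then v_1 = N · v_2 = (-1, 0, -1, 2, -4)ᵀ.

Sanity check: (A − (6)·I) v_1 = (0, 0, 0, 0, 0)ᵀ = 0. ✓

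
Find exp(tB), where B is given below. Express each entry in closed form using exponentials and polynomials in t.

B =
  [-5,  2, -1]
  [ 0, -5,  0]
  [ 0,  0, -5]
e^{tB} =
  [exp(-5*t), 2*t*exp(-5*t), -t*exp(-5*t)]
  [0, exp(-5*t), 0]
  [0, 0, exp(-5*t)]

Strategy: write B = P · J · P⁻¹ where J is a Jordan canonical form, so e^{tB} = P · e^{tJ} · P⁻¹, and e^{tJ} can be computed block-by-block.

B has Jordan form
J =
  [-5,  1,  0]
  [ 0, -5,  0]
  [ 0,  0, -5]
(up to reordering of blocks).

Per-block formulas:
  For a 2×2 Jordan block J_2(-5): exp(t · J_2(-5)) = e^(-5t)·(I + t·N), where N is the 2×2 nilpotent shift.
  For a 1×1 block at λ = -5: exp(t · [-5]) = [e^(-5t)].

After assembling e^{tJ} and conjugating by P, we get:

e^{tB} =
  [exp(-5*t), 2*t*exp(-5*t), -t*exp(-5*t)]
  [0, exp(-5*t), 0]
  [0, 0, exp(-5*t)]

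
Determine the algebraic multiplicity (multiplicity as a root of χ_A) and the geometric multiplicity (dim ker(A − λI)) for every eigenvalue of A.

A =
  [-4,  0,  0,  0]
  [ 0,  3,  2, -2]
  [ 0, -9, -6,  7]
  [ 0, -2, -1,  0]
λ = -4: alg = 1, geom = 1; λ = -1: alg = 3, geom = 1

Step 1 — factor the characteristic polynomial to read off the algebraic multiplicities:
  χ_A(x) = (x + 1)^3*(x + 4)

Step 2 — compute geometric multiplicities via the rank-nullity identity g(λ) = n − rank(A − λI):
  rank(A − (-4)·I) = 3, so dim ker(A − (-4)·I) = n − 3 = 1
  rank(A − (-1)·I) = 3, so dim ker(A − (-1)·I) = n − 3 = 1

Summary:
  λ = -4: algebraic multiplicity = 1, geometric multiplicity = 1
  λ = -1: algebraic multiplicity = 3, geometric multiplicity = 1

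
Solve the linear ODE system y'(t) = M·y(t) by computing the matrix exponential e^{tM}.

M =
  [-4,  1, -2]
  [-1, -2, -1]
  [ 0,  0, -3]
e^{tM} =
  [-t*exp(-3*t) + exp(-3*t), t*exp(-3*t), t^2*exp(-3*t)/2 - 2*t*exp(-3*t)]
  [-t*exp(-3*t), t*exp(-3*t) + exp(-3*t), t^2*exp(-3*t)/2 - t*exp(-3*t)]
  [0, 0, exp(-3*t)]

Strategy: write M = P · J · P⁻¹ where J is a Jordan canonical form, so e^{tM} = P · e^{tJ} · P⁻¹, and e^{tJ} can be computed block-by-block.

M has Jordan form
J =
  [-3,  1,  0]
  [ 0, -3,  1]
  [ 0,  0, -3]
(up to reordering of blocks).

Per-block formulas:
  For a 3×3 Jordan block J_3(-3): exp(t · J_3(-3)) = e^(-3t)·(I + t·N + (t^2/2)·N^2), where N is the 3×3 nilpotent shift.

After assembling e^{tJ} and conjugating by P, we get:

e^{tM} =
  [-t*exp(-3*t) + exp(-3*t), t*exp(-3*t), t^2*exp(-3*t)/2 - 2*t*exp(-3*t)]
  [-t*exp(-3*t), t*exp(-3*t) + exp(-3*t), t^2*exp(-3*t)/2 - t*exp(-3*t)]
  [0, 0, exp(-3*t)]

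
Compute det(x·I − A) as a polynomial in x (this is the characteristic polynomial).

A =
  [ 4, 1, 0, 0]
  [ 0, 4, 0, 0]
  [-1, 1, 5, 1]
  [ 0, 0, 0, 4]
x^4 - 17*x^3 + 108*x^2 - 304*x + 320

Expanding det(x·I − A) (e.g. by cofactor expansion or by noting that A is similar to its Jordan form J, which has the same characteristic polynomial as A) gives
  χ_A(x) = x^4 - 17*x^3 + 108*x^2 - 304*x + 320
which factors as (x - 5)*(x - 4)^3. The eigenvalues (with algebraic multiplicities) are λ = 4 with multiplicity 3, λ = 5 with multiplicity 1.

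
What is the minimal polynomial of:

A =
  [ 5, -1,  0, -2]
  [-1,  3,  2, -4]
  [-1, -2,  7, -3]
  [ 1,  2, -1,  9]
x^3 - 18*x^2 + 108*x - 216

The characteristic polynomial is χ_A(x) = (x - 6)^4, so the eigenvalues are known. The minimal polynomial is
  m_A(x) = Π_λ (x − λ)^{k_λ}
where k_λ is the size of the *largest* Jordan block for λ (equivalently, the smallest k with (A − λI)^k v = 0 for every generalised eigenvector v of λ).

  λ = 6: largest Jordan block has size 3, contributing (x − 6)^3

So m_A(x) = (x - 6)^3 = x^3 - 18*x^2 + 108*x - 216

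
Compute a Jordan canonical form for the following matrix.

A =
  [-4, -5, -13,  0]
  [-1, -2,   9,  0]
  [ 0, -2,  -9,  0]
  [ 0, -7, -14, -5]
J_3(-5) ⊕ J_1(-5)

The characteristic polynomial is
  det(x·I − A) = x^4 + 20*x^3 + 150*x^2 + 500*x + 625 = (x + 5)^4

Eigenvalues and multiplicities (the geometric multiplicity of λ is n − rank(A − λI), which equals the number of Jordan blocks for λ):
  λ = -5: algebraic multiplicity = 4, geometric multiplicity = 2

Determining the block sizes for each eigenvalue:
  λ = -5: with am = 4 and gm = 2, the partition is not yet determined (e.g. several partitions of 4 into 2 parts exist). Let N = A − (-5)·I. Computing rank(N^1) = 2, rank(N^2) = 1, rank(N^3) = 0; the number of blocks of size ≥ j is rank(N^{j−1}) − rank(N^j), giving [2, 1, 1]. So we have 1 block(s) of size 3, 1 block(s) of size 1 → block sizes [3, 1]

Assembling the blocks gives a Jordan form
J =
  [-5,  1,  0,  0]
  [ 0, -5,  1,  0]
  [ 0,  0, -5,  0]
  [ 0,  0,  0, -5]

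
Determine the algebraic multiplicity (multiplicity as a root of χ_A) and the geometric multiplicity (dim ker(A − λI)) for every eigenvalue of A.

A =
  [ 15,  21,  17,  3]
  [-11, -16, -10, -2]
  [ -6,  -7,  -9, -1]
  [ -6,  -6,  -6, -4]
λ = -4: alg = 3, geom = 1; λ = -2: alg = 1, geom = 1

Step 1 — factor the characteristic polynomial to read off the algebraic multiplicities:
  χ_A(x) = (x + 2)*(x + 4)^3

Step 2 — compute geometric multiplicities via the rank-nullity identity g(λ) = n − rank(A − λI):
  rank(A − (-4)·I) = 3, so dim ker(A − (-4)·I) = n − 3 = 1
  rank(A − (-2)·I) = 3, so dim ker(A − (-2)·I) = n − 3 = 1

Summary:
  λ = -4: algebraic multiplicity = 3, geometric multiplicity = 1
  λ = -2: algebraic multiplicity = 1, geometric multiplicity = 1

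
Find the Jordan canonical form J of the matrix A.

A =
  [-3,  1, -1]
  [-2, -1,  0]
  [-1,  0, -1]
J_2(-2) ⊕ J_1(-1)

The characteristic polynomial is
  det(x·I − A) = x^3 + 5*x^2 + 8*x + 4 = (x + 1)*(x + 2)^2

Eigenvalues and multiplicities (the geometric multiplicity of λ is n − rank(A − λI), which equals the number of Jordan blocks for λ):
  λ = -2: algebraic multiplicity = 2, geometric multiplicity = 1
  λ = -1: algebraic multiplicity = 1, geometric multiplicity = 1

Determining the block sizes for each eigenvalue:
  λ = -2: one block (gm = 1), so the single block has size am = 2 → block sizes [2]
  λ = -1: one block (gm = 1), so the single block has size am = 1 → block sizes [1]

Assembling the blocks gives a Jordan form
J =
  [-2,  1,  0]
  [ 0, -2,  0]
  [ 0,  0, -1]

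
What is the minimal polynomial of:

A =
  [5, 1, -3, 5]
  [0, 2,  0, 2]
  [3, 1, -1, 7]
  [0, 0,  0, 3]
x^3 - 7*x^2 + 16*x - 12

The characteristic polynomial is χ_A(x) = (x - 3)*(x - 2)^3, so the eigenvalues are known. The minimal polynomial is
  m_A(x) = Π_λ (x − λ)^{k_λ}
where k_λ is the size of the *largest* Jordan block for λ (equivalently, the smallest k with (A − λI)^k v = 0 for every generalised eigenvector v of λ).

  λ = 2: largest Jordan block has size 2, contributing (x − 2)^2
  λ = 3: largest Jordan block has size 1, contributing (x − 3)

So m_A(x) = (x - 3)*(x - 2)^2 = x^3 - 7*x^2 + 16*x - 12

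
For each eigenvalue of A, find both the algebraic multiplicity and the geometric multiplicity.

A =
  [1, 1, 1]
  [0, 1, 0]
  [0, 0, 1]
λ = 1: alg = 3, geom = 2

Step 1 — factor the characteristic polynomial to read off the algebraic multiplicities:
  χ_A(x) = (x - 1)^3

Step 2 — compute geometric multiplicities via the rank-nullity identity g(λ) = n − rank(A − λI):
  rank(A − (1)·I) = 1, so dim ker(A − (1)·I) = n − 1 = 2

Summary:
  λ = 1: algebraic multiplicity = 3, geometric multiplicity = 2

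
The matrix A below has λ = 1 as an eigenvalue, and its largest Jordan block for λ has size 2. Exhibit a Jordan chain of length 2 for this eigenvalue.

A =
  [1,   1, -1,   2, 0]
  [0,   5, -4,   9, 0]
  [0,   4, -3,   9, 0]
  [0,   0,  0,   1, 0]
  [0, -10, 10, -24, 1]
A Jordan chain for λ = 1 of length 2:
v_1 = (1, 4, 4, 0, -10)ᵀ
v_2 = (0, 1, 0, 0, 0)ᵀ

Let N = A − (1)·I. We want v_2 with N^2 v_2 = 0 but N^1 v_2 ≠ 0; then v_{j-1} := N · v_j for j = 2, …, 2.

Pick v_2 = (0, 1, 0, 0, 0)ᵀ.
Then v_1 = N · v_2 = (1, 4, 4, 0, -10)ᵀ.

Sanity check: (A − (1)·I) v_1 = (0, 0, 0, 0, 0)ᵀ = 0. ✓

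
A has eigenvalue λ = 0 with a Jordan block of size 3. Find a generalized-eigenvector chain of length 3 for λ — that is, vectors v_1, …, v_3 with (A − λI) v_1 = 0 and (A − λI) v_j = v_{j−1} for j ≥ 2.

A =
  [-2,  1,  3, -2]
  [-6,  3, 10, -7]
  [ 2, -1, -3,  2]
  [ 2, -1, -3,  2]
A Jordan chain for λ = 0 of length 3:
v_1 = (1, 3, -1, -1)ᵀ
v_2 = (3, 10, -3, -3)ᵀ
v_3 = (0, 0, 1, 0)ᵀ

Let N = A − (0)·I. We want v_3 with N^3 v_3 = 0 but N^2 v_3 ≠ 0; then v_{j-1} := N · v_j for j = 3, …, 2.

Pick v_3 = (0, 0, 1, 0)ᵀ.
Then v_2 = N · v_3 = (3, 10, -3, -3)ᵀ.
Then v_1 = N · v_2 = (1, 3, -1, -1)ᵀ.

Sanity check: (A − (0)·I) v_1 = (0, 0, 0, 0)ᵀ = 0. ✓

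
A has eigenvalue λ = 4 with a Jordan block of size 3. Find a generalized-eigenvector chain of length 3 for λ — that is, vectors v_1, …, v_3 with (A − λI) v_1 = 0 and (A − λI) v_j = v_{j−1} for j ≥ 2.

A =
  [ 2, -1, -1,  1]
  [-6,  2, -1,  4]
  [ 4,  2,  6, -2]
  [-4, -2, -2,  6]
A Jordan chain for λ = 4 of length 3:
v_1 = (2, 4, -4, 4)ᵀ
v_2 = (-2, -6, 4, -4)ᵀ
v_3 = (1, 0, 0, 0)ᵀ

Let N = A − (4)·I. We want v_3 with N^3 v_3 = 0 but N^2 v_3 ≠ 0; then v_{j-1} := N · v_j for j = 3, …, 2.

Pick v_3 = (1, 0, 0, 0)ᵀ.
Then v_2 = N · v_3 = (-2, -6, 4, -4)ᵀ.
Then v_1 = N · v_2 = (2, 4, -4, 4)ᵀ.

Sanity check: (A − (4)·I) v_1 = (0, 0, 0, 0)ᵀ = 0. ✓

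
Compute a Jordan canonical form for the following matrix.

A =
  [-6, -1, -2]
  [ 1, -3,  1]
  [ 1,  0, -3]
J_3(-4)

The characteristic polynomial is
  det(x·I − A) = x^3 + 12*x^2 + 48*x + 64 = (x + 4)^3

Eigenvalues and multiplicities (the geometric multiplicity of λ is n − rank(A − λI), which equals the number of Jordan blocks for λ):
  λ = -4: algebraic multiplicity = 3, geometric multiplicity = 1

Determining the block sizes for each eigenvalue:
  λ = -4: one block (gm = 1), so the single block has size am = 3 → block sizes [3]

Assembling the blocks gives a Jordan form
J =
  [-4,  1,  0]
  [ 0, -4,  1]
  [ 0,  0, -4]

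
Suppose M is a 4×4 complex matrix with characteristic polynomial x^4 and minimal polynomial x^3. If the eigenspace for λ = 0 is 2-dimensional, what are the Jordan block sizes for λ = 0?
Block sizes for λ = 0: [3, 1]

Step 1 — from the characteristic polynomial, algebraic multiplicity of λ = 0 is 4. From dim ker(M − (0)·I) = 2, there are exactly 2 Jordan blocks for λ = 0.
Step 2 — from the minimal polynomial, the factor (x − 0)^3 tells us the largest block for λ = 0 has size 3.
Step 3 — with total size 4, 2 blocks, and largest block 3, the block sizes (in nonincreasing order) are [3, 1].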